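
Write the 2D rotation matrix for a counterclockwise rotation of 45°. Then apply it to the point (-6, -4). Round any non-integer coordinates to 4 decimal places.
R = [[√2/2, -√2/2], [√2/2, √2/2]]; R·(-6, -4) = (-1.4142, -7.0711)

Rotation matrix formula: R(θ) = [[cos θ, -sin θ], [sin θ, cos θ]]
For θ = 45°:
cos(45°) = √2/2
sin(45°) = √2/2
R = [[√2/2, -√2/2], [√2/2, √2/2]]
Apply to (-6, -4): [√2/2·-6 + (-√2/2)·-4, √2/2·-6 + √2/2·-4] = (-1.4142, -7.0711)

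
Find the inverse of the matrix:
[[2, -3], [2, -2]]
[[-1, 3/2], [-1, 1]]

For [[a,b],[c,d]], inverse = (1/det)·[[d,-b],[-c,a]]
det = 2·-2 - -3·2 = 2
Inverse = (1/2)·[[-2, 3], [-2, 2]]
        = [[-1, 3/2], [-1, 1]]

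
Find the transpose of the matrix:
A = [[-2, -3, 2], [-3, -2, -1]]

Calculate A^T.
[[-2, -3], [-3, -2], [2, -1]]

The transpose sends entry (i,j) to (j,i); rows become columns.
Row 0 of A: [-2, -3, 2] -> column 0 of A^T.
Row 1 of A: [-3, -2, -1] -> column 1 of A^T.
A^T = [[-2, -3], [-3, -2], [2, -1]]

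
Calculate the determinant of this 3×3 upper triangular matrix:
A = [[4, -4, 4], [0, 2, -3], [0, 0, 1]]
8

The determinant of a triangular matrix is the product of its diagonal entries (the off-diagonal entries above the diagonal do not affect it).
det(A) = (4) * (2) * (1) = 8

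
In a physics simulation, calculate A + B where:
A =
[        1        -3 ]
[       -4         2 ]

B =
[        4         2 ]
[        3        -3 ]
A + B =
[        5        -1 ]
[       -1        -1 ]

Matrix addition is elementwise: (A+B)[i][j] = A[i][j] + B[i][j].
  (A+B)[0][0] = (1) + (4) = 5
  (A+B)[0][1] = (-3) + (2) = -1
  (A+B)[1][0] = (-4) + (3) = -1
  (A+B)[1][1] = (2) + (-3) = -1
A + B =
[        5        -1 ]
[       -1        -1 ]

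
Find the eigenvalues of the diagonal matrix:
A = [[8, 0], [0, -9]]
λ₁ = 8, λ₂ = -9

The characteristic polynomial of A is det(A - λI) = (8 - λ)(-9 - λ) = 0.
The roots are λ = 8 and λ = -9, so the eigenvalues are the diagonal entries.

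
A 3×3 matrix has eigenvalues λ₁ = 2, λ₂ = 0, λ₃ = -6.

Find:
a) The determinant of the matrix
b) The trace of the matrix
det = 0, trace = -4

Two standard eigenvalue identities:
- det(A) equals the product of the eigenvalues (counted with multiplicity).
- trace(A) equals the sum of the eigenvalues.
det(A) = (2)*(0)*(-6) = 0.
trace(A) = 2 + 0 - 6 = -4.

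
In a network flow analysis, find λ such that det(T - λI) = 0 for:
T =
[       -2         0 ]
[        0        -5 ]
λ = -5, -2

Solve det(T - λI) = 0. For a 2×2 matrix the characteristic equation is λ² - (trace)λ + det = 0.
trace(T) = a + d = -2 - 5 = -7.
det(T) = a*d - b*c = (-2)*(-5) - (0)*(0) = 10 - 0 = 10.
Characteristic equation: λ² - (-7)λ + (10) = 0.
Discriminant = (-7)² - 4*(10) = 49 - 40 = 9.
λ = (-7 ± √9) / 2 = (-7 ± 3) / 2 = -5, -2.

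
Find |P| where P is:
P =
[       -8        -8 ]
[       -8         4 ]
det(P) = -96

For a 2×2 matrix [[a, b], [c, d]], det = a*d - b*c.
det(P) = (-8)*(4) - (-8)*(-8) = -32 - 64 = -96.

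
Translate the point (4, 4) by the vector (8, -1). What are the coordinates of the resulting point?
(12, 3)

Translation by (8, -1):
x' = 4 + 8 = 12
y' = 4 + -1 = 3
Homogeneous matrix: [[1, 0, 8], [0, 1, -1], [0, 0, 1]]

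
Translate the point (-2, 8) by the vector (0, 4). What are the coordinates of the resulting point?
(-2, 12)

Translation by (0, 4):
x' = -2 + 0 = -2
y' = 8 + 4 = 12
Homogeneous matrix: [[1, 0, 0], [0, 1, 4], [0, 0, 1]]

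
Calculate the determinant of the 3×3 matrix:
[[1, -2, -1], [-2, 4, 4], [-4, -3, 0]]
22

Expansion along first row:
det = 1·det([[4,4],[-3,0]]) - -2·det([[-2,4],[-4,0]]) + -1·det([[-2,4],[-4,-3]])
    = 1·(4·0 - 4·-3) - -2·(-2·0 - 4·-4) + -1·(-2·-3 - 4·-4)
    = 1·12 - -2·16 + -1·22
    = 12 + 32 + -22 = 22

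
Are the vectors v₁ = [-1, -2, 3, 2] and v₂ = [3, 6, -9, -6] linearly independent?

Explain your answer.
No, linearly dependent (v₂ = -3·v₁)

Check whether there is a scalar k with v₂ = k·v₁.
Comparing components, k = -3 satisfies -3·[-1, -2, 3, 2] = [3, 6, -9, -6].
Since v₂ is a scalar multiple of v₁, the two vectors are linearly dependent.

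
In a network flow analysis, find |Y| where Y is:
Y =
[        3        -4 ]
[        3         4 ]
det(Y) = 24

For a 2×2 matrix [[a, b], [c, d]], det = a*d - b*c.
det(Y) = (3)*(4) - (-4)*(3) = 12 + 12 = 24.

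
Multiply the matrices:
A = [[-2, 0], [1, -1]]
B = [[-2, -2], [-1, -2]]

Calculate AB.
[[4, 4], [-1, 0]]

Each entry (i,j) of AB = sum over k of A[i][k]*B[k][j].
(AB)[0][0] = (-2)*(-2) + (0)*(-1) = 4
(AB)[0][1] = (-2)*(-2) + (0)*(-2) = 4
(AB)[1][0] = (1)*(-2) + (-1)*(-1) = -1
(AB)[1][1] = (1)*(-2) + (-1)*(-2) = 0
AB = [[4, 4], [-1, 0]]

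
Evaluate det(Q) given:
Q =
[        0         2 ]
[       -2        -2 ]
det(Q) = 4

For a 2×2 matrix [[a, b], [c, d]], det = a*d - b*c.
det(Q) = (0)*(-2) - (2)*(-2) = 0 + 4 = 4.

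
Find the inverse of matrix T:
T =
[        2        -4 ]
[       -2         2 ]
det(T) = -4
T⁻¹ =
[     -1/2        -1 ]
[     -1/2      -1/2 ]

For a 2×2 matrix T = [[a, b], [c, d]] with det(T) ≠ 0, T⁻¹ = (1/det(T)) * [[d, -b], [-c, a]].
det(T) = (2)*(2) - (-4)*(-2) = 4 - 8 = -4.
T⁻¹ = (1/-4) * [[2, 4], [2, 2]].
Dividing each entry by -4 and reducing:
T⁻¹ =
[     -1/2        -1 ]
[     -1/2      -1/2 ]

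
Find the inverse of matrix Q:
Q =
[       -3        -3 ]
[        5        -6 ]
det(Q) = 33
Q⁻¹ =
[    -2/11      1/11 ]
[    -5/33     -1/11 ]

For a 2×2 matrix Q = [[a, b], [c, d]] with det(Q) ≠ 0, Q⁻¹ = (1/det(Q)) * [[d, -b], [-c, a]].
det(Q) = (-3)*(-6) - (-3)*(5) = 18 + 15 = 33.
Q⁻¹ = (1/33) * [[-6, 3], [-5, -3]].
Dividing each entry by 33 and reducing:
Q⁻¹ =
[    -2/11      1/11 ]
[    -5/33     -1/11 ]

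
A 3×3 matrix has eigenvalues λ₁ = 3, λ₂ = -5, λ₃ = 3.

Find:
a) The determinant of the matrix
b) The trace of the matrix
det = -45, trace = 1

Two standard eigenvalue identities:
- det(A) equals the product of the eigenvalues (counted with multiplicity).
- trace(A) equals the sum of the eigenvalues.
det(A) = (3)*(-5)*(3) = -45.
trace(A) = 3 - 5 + 3 = 1.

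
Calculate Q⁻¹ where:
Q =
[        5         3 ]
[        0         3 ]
det(Q) = 15
Q⁻¹ =
[      1/5      -1/5 ]
[        0       1/3 ]

For a 2×2 matrix Q = [[a, b], [c, d]] with det(Q) ≠ 0, Q⁻¹ = (1/det(Q)) * [[d, -b], [-c, a]].
det(Q) = (5)*(3) - (3)*(0) = 15 - 0 = 15.
Q⁻¹ = (1/15) * [[3, -3], [0, 5]].
Dividing each entry by 15 and reducing:
Q⁻¹ =
[      1/5      -1/5 ]
[        0       1/3 ]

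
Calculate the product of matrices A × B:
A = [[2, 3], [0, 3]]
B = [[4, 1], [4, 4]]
[[20, 14], [12, 12]]

Matrix multiplication:
C[0][0] = 2×4 + 3×4 = 20
C[0][1] = 2×1 + 3×4 = 14
C[1][0] = 0×4 + 3×4 = 12
C[1][1] = 0×1 + 3×4 = 12
Result: [[20, 14], [12, 12]]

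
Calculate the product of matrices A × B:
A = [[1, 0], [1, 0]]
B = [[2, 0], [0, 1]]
[[2, 0], [2, 0]]

Matrix multiplication:
C[0][0] = 1×2 + 0×0 = 2
C[0][1] = 1×0 + 0×1 = 0
C[1][0] = 1×2 + 0×0 = 2
C[1][1] = 1×0 + 0×1 = 0
Result: [[2, 0], [2, 0]]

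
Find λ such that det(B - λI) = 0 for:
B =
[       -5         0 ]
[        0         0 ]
λ = -5, 0

Solve det(B - λI) = 0. For a 2×2 matrix the characteristic equation is λ² - (trace)λ + det = 0.
trace(B) = a + d = -5 + 0 = -5.
det(B) = a*d - b*c = (-5)*(0) - (0)*(0) = 0 - 0 = 0.
Characteristic equation: λ² - (-5)λ + (0) = 0.
Discriminant = (-5)² - 4*(0) = 25 - 0 = 25.
λ = (-5 ± √25) / 2 = (-5 ± 5) / 2 = -5, 0.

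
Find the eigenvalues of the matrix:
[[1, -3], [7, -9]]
λ = -6 and λ = -2

Characteristic equation: det(A - λI) = 0
λ² - (trace)λ + (det) = 0
λ² - (-8)λ + (12) = 0
λ² + 8λ + 12 = 0
Solving: λ = -6, -2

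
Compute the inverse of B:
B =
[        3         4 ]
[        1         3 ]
det(B) = 5
B⁻¹ =
[      3/5      -4/5 ]
[     -1/5       3/5 ]

For a 2×2 matrix B = [[a, b], [c, d]] with det(B) ≠ 0, B⁻¹ = (1/det(B)) * [[d, -b], [-c, a]].
det(B) = (3)*(3) - (4)*(1) = 9 - 4 = 5.
B⁻¹ = (1/5) * [[3, -4], [-1, 3]].
Dividing each entry by 5 and reducing:
B⁻¹ =
[      3/5      -4/5 ]
[     -1/5       3/5 ]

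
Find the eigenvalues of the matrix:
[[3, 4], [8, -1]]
λ = -5 and λ = 7

Characteristic equation: det(A - λI) = 0
λ² - (trace)λ + (det) = 0
λ² - (2)λ + (-35) = 0
λ² - 2λ - 35 = 0
Solving: λ = -5, 7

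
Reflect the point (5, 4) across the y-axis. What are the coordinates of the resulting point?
(-5, 4)

Reflection across y-axis: (5, 4) → (-5, 4)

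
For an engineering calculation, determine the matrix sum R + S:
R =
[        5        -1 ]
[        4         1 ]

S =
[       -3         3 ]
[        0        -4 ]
R + S =
[        2         2 ]
[        4        -3 ]

Matrix addition is elementwise: (R+S)[i][j] = R[i][j] + S[i][j].
  (R+S)[0][0] = (5) + (-3) = 2
  (R+S)[0][1] = (-1) + (3) = 2
  (R+S)[1][0] = (4) + (0) = 4
  (R+S)[1][1] = (1) + (-4) = -3
R + S =
[        2         2 ]
[        4        -3 ]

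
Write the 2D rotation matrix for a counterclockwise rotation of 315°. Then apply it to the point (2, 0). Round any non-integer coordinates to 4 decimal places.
R = [[√2/2, √2/2], [-√2/2, √2/2]]; R·(2, 0) = (1.4142, -1.4142)

Rotation matrix formula: R(θ) = [[cos θ, -sin θ], [sin θ, cos θ]]
For θ = 315°:
cos(315°) = √2/2
sin(315°) = -√2/2
R = [[√2/2, √2/2], [-√2/2, √2/2]]
Apply to (2, 0): [√2/2·2 + (√2/2)·0, -√2/2·2 + √2/2·0] = (1.4142, -1.4142)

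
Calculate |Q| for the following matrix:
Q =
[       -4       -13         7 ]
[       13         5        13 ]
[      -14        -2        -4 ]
det(Q) = 1974

Expand along row 0 (cofactor expansion): det(Q) = a*(e*i - f*h) - b*(d*i - f*g) + c*(d*h - e*g), where the 3×3 is [[a, b, c], [d, e, f], [g, h, i]].
Minor M_00 = (5)*(-4) - (13)*(-2) = -20 + 26 = 6.
Minor M_01 = (13)*(-4) - (13)*(-14) = -52 + 182 = 130.
Minor M_02 = (13)*(-2) - (5)*(-14) = -26 + 70 = 44.
det(Q) = (-4)*(6) - (-13)*(130) + (7)*(44) = -24 + 1690 + 308 = 1974.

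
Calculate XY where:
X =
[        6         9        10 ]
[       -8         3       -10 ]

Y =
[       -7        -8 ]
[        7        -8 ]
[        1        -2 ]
XY =
[       31      -140 ]
[       67        60 ]

Matrix multiplication: (XY)[i][j] = sum over k of X[i][k] * Y[k][j].
  (XY)[0][0] = (6)*(-7) + (9)*(7) + (10)*(1) = 31
  (XY)[0][1] = (6)*(-8) + (9)*(-8) + (10)*(-2) = -140
  (XY)[1][0] = (-8)*(-7) + (3)*(7) + (-10)*(1) = 67
  (XY)[1][1] = (-8)*(-8) + (3)*(-8) + (-10)*(-2) = 60
XY =
[       31      -140 ]
[       67        60 ]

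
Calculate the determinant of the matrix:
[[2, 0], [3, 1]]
2

For a 2×2 matrix [[a, b], [c, d]], det = ad - bc
det = (2)(1) - (0)(3) = 2 - 0 = 2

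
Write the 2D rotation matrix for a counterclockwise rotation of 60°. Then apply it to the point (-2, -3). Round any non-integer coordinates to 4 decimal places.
R = [[1/2, -√3/2], [√3/2, 1/2]]; R·(-2, -3) = (1.5981, -3.2321)

Rotation matrix formula: R(θ) = [[cos θ, -sin θ], [sin θ, cos θ]]
For θ = 60°:
cos(60°) = 1/2
sin(60°) = √3/2
R = [[1/2, -√3/2], [√3/2, 1/2]]
Apply to (-2, -3): [1/2·-2 + (-√3/2)·-3, √3/2·-2 + 1/2·-3] = (1.5981, -3.2321)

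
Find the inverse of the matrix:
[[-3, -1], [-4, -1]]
[[1, -1], [-4, 3]]

For [[a,b],[c,d]], inverse = (1/det)·[[d,-b],[-c,a]]
det = -3·-1 - -1·-4 = -1
Inverse = (1/-1)·[[-1, 1], [4, -3]]
        = [[1, -1], [-4, 3]]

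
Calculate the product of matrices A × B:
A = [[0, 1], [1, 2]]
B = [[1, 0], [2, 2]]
[[2, 2], [5, 4]]

Matrix multiplication:
C[0][0] = 0×1 + 1×2 = 2
C[0][1] = 0×0 + 1×2 = 2
C[1][0] = 1×1 + 2×2 = 5
C[1][1] = 1×0 + 2×2 = 4
Result: [[2, 2], [5, 4]]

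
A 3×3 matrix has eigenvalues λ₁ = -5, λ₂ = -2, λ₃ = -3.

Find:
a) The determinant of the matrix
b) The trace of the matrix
det = -30, trace = -10

Two standard eigenvalue identities:
- det(A) equals the product of the eigenvalues (counted with multiplicity).
- trace(A) equals the sum of the eigenvalues.
det(A) = (-5)*(-2)*(-3) = -30.
trace(A) = -5 - 2 - 3 = -10.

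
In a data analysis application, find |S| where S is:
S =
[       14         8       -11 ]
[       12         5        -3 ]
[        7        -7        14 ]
det(S) = 483

Expand along row 0 (cofactor expansion): det(S) = a*(e*i - f*h) - b*(d*i - f*g) + c*(d*h - e*g), where the 3×3 is [[a, b, c], [d, e, f], [g, h, i]].
Minor M_00 = (5)*(14) - (-3)*(-7) = 70 - 21 = 49.
Minor M_01 = (12)*(14) - (-3)*(7) = 168 + 21 = 189.
Minor M_02 = (12)*(-7) - (5)*(7) = -84 - 35 = -119.
det(S) = (14)*(49) - (8)*(189) + (-11)*(-119) = 686 - 1512 + 1309 = 483.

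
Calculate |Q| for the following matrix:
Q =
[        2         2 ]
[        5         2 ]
det(Q) = -6

For a 2×2 matrix [[a, b], [c, d]], det = a*d - b*c.
det(Q) = (2)*(2) - (2)*(5) = 4 - 10 = -6.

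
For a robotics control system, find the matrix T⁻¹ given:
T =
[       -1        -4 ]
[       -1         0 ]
det(T) = -4
T⁻¹ =
[        0        -1 ]
[     -1/4       1/4 ]

For a 2×2 matrix T = [[a, b], [c, d]] with det(T) ≠ 0, T⁻¹ = (1/det(T)) * [[d, -b], [-c, a]].
det(T) = (-1)*(0) - (-4)*(-1) = 0 - 4 = -4.
T⁻¹ = (1/-4) * [[0, 4], [1, -1]].
Dividing each entry by -4 and reducing:
T⁻¹ =
[        0        -1 ]
[     -1/4       1/4 ]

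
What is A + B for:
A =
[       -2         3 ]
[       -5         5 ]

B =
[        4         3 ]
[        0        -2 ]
A + B =
[        2         6 ]
[       -5         3 ]

Matrix addition is elementwise: (A+B)[i][j] = A[i][j] + B[i][j].
  (A+B)[0][0] = (-2) + (4) = 2
  (A+B)[0][1] = (3) + (3) = 6
  (A+B)[1][0] = (-5) + (0) = -5
  (A+B)[1][1] = (5) + (-2) = 3
A + B =
[        2         6 ]
[       -5         3 ]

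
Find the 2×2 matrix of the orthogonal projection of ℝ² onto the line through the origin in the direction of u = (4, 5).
[[16/41, 20/41], [20/41, 25/41]]

The orthogonal projection onto the line spanned by a nonzero vector u = (a, b) has matrix P = (u uᵀ) / (uᵀ u) = (1/(a² + b²)) · [[a², ab], [ab, b²]].
Here u = (4, 5), so a² + b² = 16 + 25 = 41.
P = (1/41) · [[16, 20], [20, 25]] = [[16/41, 20/41], [20/41, 25/41]].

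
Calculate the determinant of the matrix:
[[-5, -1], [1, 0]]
1

For a 2×2 matrix [[a, b], [c, d]], det = ad - bc
det = (-5)(0) - (-1)(1) = 0 - -1 = 1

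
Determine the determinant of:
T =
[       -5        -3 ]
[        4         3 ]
det(T) = -3

For a 2×2 matrix [[a, b], [c, d]], det = a*d - b*c.
det(T) = (-5)*(3) - (-3)*(4) = -15 + 12 = -3.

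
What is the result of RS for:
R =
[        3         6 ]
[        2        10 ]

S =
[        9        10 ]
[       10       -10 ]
RS =
[       87       -30 ]
[      118       -80 ]

Matrix multiplication: (RS)[i][j] = sum over k of R[i][k] * S[k][j].
  (RS)[0][0] = (3)*(9) + (6)*(10) = 87
  (RS)[0][1] = (3)*(10) + (6)*(-10) = -30
  (RS)[1][0] = (2)*(9) + (10)*(10) = 118
  (RS)[1][1] = (2)*(10) + (10)*(-10) = -80
RS =
[       87       -30 ]
[      118       -80 ]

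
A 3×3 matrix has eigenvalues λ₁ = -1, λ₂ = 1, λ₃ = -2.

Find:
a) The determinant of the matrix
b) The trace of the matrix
det = 2, trace = -2

Two standard eigenvalue identities:
- det(A) equals the product of the eigenvalues (counted with multiplicity).
- trace(A) equals the sum of the eigenvalues.
det(A) = (-1)*(1)*(-2) = 2.
trace(A) = -1 + 1 - 2 = -2.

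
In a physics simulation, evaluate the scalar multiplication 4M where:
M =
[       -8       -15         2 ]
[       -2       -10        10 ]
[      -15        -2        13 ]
4M =
[      -32       -60         8 ]
[       -8       -40        40 ]
[      -60        -8        52 ]

Scalar multiplication is elementwise: (4M)[i][j] = 4 * M[i][j].
  (4M)[0][0] = 4 * (-8) = -32
  (4M)[0][1] = 4 * (-15) = -60
  (4M)[0][2] = 4 * (2) = 8
  (4M)[1][0] = 4 * (-2) = -8
  (4M)[1][1] = 4 * (-10) = -40
  (4M)[1][2] = 4 * (10) = 40
  (4M)[2][0] = 4 * (-15) = -60
  (4M)[2][1] = 4 * (-2) = -8
  (4M)[2][2] = 4 * (13) = 52
4M =
[      -32       -60         8 ]
[       -8       -40        40 ]
[      -60        -8        52 ]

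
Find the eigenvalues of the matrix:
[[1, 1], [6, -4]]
λ = -5 and λ = 2

Characteristic equation: det(A - λI) = 0
λ² - (trace)λ + (det) = 0
λ² - (-3)λ + (-10) = 0
λ² + 3λ - 10 = 0
Solving: λ = -5, 2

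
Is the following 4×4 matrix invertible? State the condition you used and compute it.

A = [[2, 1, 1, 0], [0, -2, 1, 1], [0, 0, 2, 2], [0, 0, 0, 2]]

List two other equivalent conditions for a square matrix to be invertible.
Yes, invertible; det(A) = -16 ≠ 0. Equivalent conditions: rank(A) = 4; Ax = 0 has only the trivial solution; 0 is not an eigenvalue; the columns of A are linearly independent.

To check invertibility, compute det(A).
The given matrix is triangular, so det(A) equals the product of its diagonal entries = -16 ≠ 0.
Since det(A) ≠ 0, A is invertible.
Equivalent conditions for a square matrix A to be invertible:
- rank(A) = 4 (full rank).
- The homogeneous system Ax = 0 has only the trivial solution x = 0.
- 0 is not an eigenvalue of A.
- The columns (equivalently rows) of A are linearly independent.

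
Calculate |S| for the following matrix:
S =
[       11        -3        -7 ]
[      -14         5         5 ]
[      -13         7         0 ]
det(S) = 41

Expand along row 0 (cofactor expansion): det(S) = a*(e*i - f*h) - b*(d*i - f*g) + c*(d*h - e*g), where the 3×3 is [[a, b, c], [d, e, f], [g, h, i]].
Minor M_00 = (5)*(0) - (5)*(7) = 0 - 35 = -35.
Minor M_01 = (-14)*(0) - (5)*(-13) = 0 + 65 = 65.
Minor M_02 = (-14)*(7) - (5)*(-13) = -98 + 65 = -33.
det(S) = (11)*(-35) - (-3)*(65) + (-7)*(-33) = -385 + 195 + 231 = 41.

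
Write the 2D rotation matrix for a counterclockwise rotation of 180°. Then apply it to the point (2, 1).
R = [[-1, 0], [0, -1]]; R·(2, 1) = (-2, -1)

Rotation matrix formula: R(θ) = [[cos θ, -sin θ], [sin θ, cos θ]]
For θ = 180°:
cos(180°) = -1
sin(180°) = 0
R = [[-1, 0], [0, -1]]
Apply to (2, 1): [-1·2 + (0)·1, 0·2 + -1·1] = (-2, -1)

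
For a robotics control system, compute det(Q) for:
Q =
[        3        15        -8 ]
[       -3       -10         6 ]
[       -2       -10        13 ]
det(Q) = 115

Expand along row 0 (cofactor expansion): det(Q) = a*(e*i - f*h) - b*(d*i - f*g) + c*(d*h - e*g), where the 3×3 is [[a, b, c], [d, e, f], [g, h, i]].
Minor M_00 = (-10)*(13) - (6)*(-10) = -130 + 60 = -70.
Minor M_01 = (-3)*(13) - (6)*(-2) = -39 + 12 = -27.
Minor M_02 = (-3)*(-10) - (-10)*(-2) = 30 - 20 = 10.
det(Q) = (3)*(-70) - (15)*(-27) + (-8)*(10) = -210 + 405 - 80 = 115.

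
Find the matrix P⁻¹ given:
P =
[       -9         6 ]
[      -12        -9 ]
det(P) = 153
P⁻¹ =
[    -1/17     -2/51 ]
[     4/51     -1/17 ]

For a 2×2 matrix P = [[a, b], [c, d]] with det(P) ≠ 0, P⁻¹ = (1/det(P)) * [[d, -b], [-c, a]].
det(P) = (-9)*(-9) - (6)*(-12) = 81 + 72 = 153.
P⁻¹ = (1/153) * [[-9, -6], [12, -9]].
Dividing each entry by 153 and reducing:
P⁻¹ =
[    -1/17     -2/51 ]
[     4/51     -1/17 ]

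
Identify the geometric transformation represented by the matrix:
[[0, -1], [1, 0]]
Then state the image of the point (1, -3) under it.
rotation by 90° counterclockwise; image of (1, -3) is (3, 1)

This matches the form [[cos θ, -sin θ], [sin θ, cos θ]] of a rotation matrix; reading off cos θ and sin θ gives the angle.
The matrix [[0, -1], [1, 0]] represents: rotation by 90° counterclockwise.
Applying it to (1, -3): [0·1 + -1·-3, 1·1 + 0·-3] = (3, 1).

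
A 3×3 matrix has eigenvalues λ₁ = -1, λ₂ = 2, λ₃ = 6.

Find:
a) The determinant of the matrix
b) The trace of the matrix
det = -12, trace = 7

Two standard eigenvalue identities:
- det(A) equals the product of the eigenvalues (counted with multiplicity).
- trace(A) equals the sum of the eigenvalues.
det(A) = (-1)*(2)*(6) = -12.
trace(A) = -1 + 2 + 6 = 7.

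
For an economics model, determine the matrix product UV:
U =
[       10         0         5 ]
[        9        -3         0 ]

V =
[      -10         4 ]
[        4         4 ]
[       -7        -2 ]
UV =
[     -135        30 ]
[     -102        24 ]

Matrix multiplication: (UV)[i][j] = sum over k of U[i][k] * V[k][j].
  (UV)[0][0] = (10)*(-10) + (0)*(4) + (5)*(-7) = -135
  (UV)[0][1] = (10)*(4) + (0)*(4) + (5)*(-2) = 30
  (UV)[1][0] = (9)*(-10) + (-3)*(4) + (0)*(-7) = -102
  (UV)[1][1] = (9)*(4) + (-3)*(4) + (0)*(-2) = 24
UV =
[     -135        30 ]
[     -102        24 ]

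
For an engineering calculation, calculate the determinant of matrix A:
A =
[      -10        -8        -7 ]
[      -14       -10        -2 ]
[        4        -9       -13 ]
det(A) = -762

Expand along row 0 (cofactor expansion): det(A) = a*(e*i - f*h) - b*(d*i - f*g) + c*(d*h - e*g), where the 3×3 is [[a, b, c], [d, e, f], [g, h, i]].
Minor M_00 = (-10)*(-13) - (-2)*(-9) = 130 - 18 = 112.
Minor M_01 = (-14)*(-13) - (-2)*(4) = 182 + 8 = 190.
Minor M_02 = (-14)*(-9) - (-10)*(4) = 126 + 40 = 166.
det(A) = (-10)*(112) - (-8)*(190) + (-7)*(166) = -1120 + 1520 - 1162 = -762.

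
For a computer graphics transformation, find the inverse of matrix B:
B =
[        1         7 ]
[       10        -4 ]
det(B) = -74
B⁻¹ =
[     2/37      7/74 ]
[     5/37     -1/74 ]

For a 2×2 matrix B = [[a, b], [c, d]] with det(B) ≠ 0, B⁻¹ = (1/det(B)) * [[d, -b], [-c, a]].
det(B) = (1)*(-4) - (7)*(10) = -4 - 70 = -74.
B⁻¹ = (1/-74) * [[-4, -7], [-10, 1]].
Dividing each entry by -74 and reducing:
B⁻¹ =
[     2/37      7/74 ]
[     5/37     -1/74 ]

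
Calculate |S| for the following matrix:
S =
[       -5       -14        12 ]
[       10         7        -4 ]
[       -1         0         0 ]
det(S) = 28

Expand along row 0 (cofactor expansion): det(S) = a*(e*i - f*h) - b*(d*i - f*g) + c*(d*h - e*g), where the 3×3 is [[a, b, c], [d, e, f], [g, h, i]].
Minor M_00 = (7)*(0) - (-4)*(0) = 0 - 0 = 0.
Minor M_01 = (10)*(0) - (-4)*(-1) = 0 - 4 = -4.
Minor M_02 = (10)*(0) - (7)*(-1) = 0 + 7 = 7.
det(S) = (-5)*(0) - (-14)*(-4) + (12)*(7) = 0 - 56 + 84 = 28.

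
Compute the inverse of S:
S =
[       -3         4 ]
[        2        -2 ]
det(S) = -2
S⁻¹ =
[        1         2 ]
[        1       3/2 ]

For a 2×2 matrix S = [[a, b], [c, d]] with det(S) ≠ 0, S⁻¹ = (1/det(S)) * [[d, -b], [-c, a]].
det(S) = (-3)*(-2) - (4)*(2) = 6 - 8 = -2.
S⁻¹ = (1/-2) * [[-2, -4], [-2, -3]].
Dividing each entry by -2 and reducing:
S⁻¹ =
[        1         2 ]
[        1       3/2 ]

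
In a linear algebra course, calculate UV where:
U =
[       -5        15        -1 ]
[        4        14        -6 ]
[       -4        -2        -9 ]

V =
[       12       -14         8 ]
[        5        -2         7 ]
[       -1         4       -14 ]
UV =
[       16        36        79 ]
[      124      -108       214 ]
[      -49        24        80 ]

Matrix multiplication: (UV)[i][j] = sum over k of U[i][k] * V[k][j].
  (UV)[0][0] = (-5)*(12) + (15)*(5) + (-1)*(-1) = 16
  (UV)[0][1] = (-5)*(-14) + (15)*(-2) + (-1)*(4) = 36
  (UV)[0][2] = (-5)*(8) + (15)*(7) + (-1)*(-14) = 79
  (UV)[1][0] = (4)*(12) + (14)*(5) + (-6)*(-1) = 124
  (UV)[1][1] = (4)*(-14) + (14)*(-2) + (-6)*(4) = -108
  (UV)[1][2] = (4)*(8) + (14)*(7) + (-6)*(-14) = 214
  (UV)[2][0] = (-4)*(12) + (-2)*(5) + (-9)*(-1) = -49
  (UV)[2][1] = (-4)*(-14) + (-2)*(-2) + (-9)*(4) = 24
  (UV)[2][2] = (-4)*(8) + (-2)*(7) + (-9)*(-14) = 80
UV =
[       16        36        79 ]
[      124      -108       214 ]
[      -49        24        80 ]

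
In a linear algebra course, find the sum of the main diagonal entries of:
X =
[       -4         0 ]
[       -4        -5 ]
tr(X) = -4 - 5 = -9

The trace of a square matrix is the sum of its diagonal entries.
Diagonal entries of X: X[0][0] = -4, X[1][1] = -5.
tr(X) = -4 - 5 = -9.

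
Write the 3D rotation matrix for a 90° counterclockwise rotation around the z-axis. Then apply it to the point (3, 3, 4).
R = [[0, -1, 0], [1, 0, 0], [0, 0, 1]]; R·(3, 3, 4) = (-3, 3, 4)

Rotation matrix for 90° around z-axis:
cos(90°) = 0, sin(90°) = 1
R = [[0, -1, 0], [1, 0, 0], [0, 0, 1]]
Apply to (3, 3, 4): R·[3, 3, 4]ᵀ = (-3, 3, 4)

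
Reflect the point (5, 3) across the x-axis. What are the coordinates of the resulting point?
(5, -3)

Reflection across x-axis: (5, 3) → (5, -3)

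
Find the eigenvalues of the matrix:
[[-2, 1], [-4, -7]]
λ = -6 and λ = -3

Characteristic equation: det(A - λI) = 0
λ² - (trace)λ + (det) = 0
λ² - (-9)λ + (18) = 0
λ² + 9λ + 18 = 0
Solving: λ = -6, -3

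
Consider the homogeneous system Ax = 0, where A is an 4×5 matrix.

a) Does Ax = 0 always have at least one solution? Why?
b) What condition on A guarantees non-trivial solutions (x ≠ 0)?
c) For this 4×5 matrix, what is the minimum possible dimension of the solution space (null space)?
a) Yes, x = 0 is always a solution. b) When A has linearly dependent columns (rank < n). c) Minimum nullity = 1.

a) x = 0 satisfies A·0 = 0, so the zero vector is always a solution.
b) Non-trivial solutions exist iff the columns of A are linearly dependent, equivalently rank(A) < n (the number of columns).
c) By rank-nullity, rank(A) + nullity(A) = n = 5. Since A has only 4 rows, rank(A) ≤ 4, so nullity(A) ≥ 5 - 4 = 1.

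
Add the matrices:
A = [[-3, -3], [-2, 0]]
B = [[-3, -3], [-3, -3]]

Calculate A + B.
[[-6, -6], [-5, -3]]

Add corresponding elements:
(-3)+(-3)=-6
(-3)+(-3)=-6
(-2)+(-3)=-5
(0)+(-3)=-3
A + B = [[-6, -6], [-5, -3]]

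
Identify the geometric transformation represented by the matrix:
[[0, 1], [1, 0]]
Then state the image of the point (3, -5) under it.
reflection across the line y = x; image of (3, -5) is (-5, 3)

This is a symmetric orthogonal matrix with determinant -1, which characterizes a reflection in ℝ².
The matrix [[0, 1], [1, 0]] represents: reflection across the line y = x.
Applying it to (3, -5): [0·3 + 1·-5, 1·3 + 0·-5] = (-5, 3).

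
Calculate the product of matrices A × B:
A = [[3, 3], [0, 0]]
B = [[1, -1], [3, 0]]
[[12, -3], [0, 0]]

Matrix multiplication:
C[0][0] = 3×1 + 3×3 = 12
C[0][1] = 3×-1 + 3×0 = -3
C[1][0] = 0×1 + 0×3 = 0
C[1][1] = 0×-1 + 0×0 = 0
Result: [[12, -3], [0, 0]]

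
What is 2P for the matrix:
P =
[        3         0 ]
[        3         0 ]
2P =
[        6         0 ]
[        6         0 ]

Scalar multiplication is elementwise: (2P)[i][j] = 2 * P[i][j].
  (2P)[0][0] = 2 * (3) = 6
  (2P)[0][1] = 2 * (0) = 0
  (2P)[1][0] = 2 * (3) = 6
  (2P)[1][1] = 2 * (0) = 0
2P =
[        6         0 ]
[        6         0 ]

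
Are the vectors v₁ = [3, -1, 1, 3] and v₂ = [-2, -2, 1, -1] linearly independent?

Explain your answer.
Yes, linearly independent

Two vectors are linearly dependent iff one is a scalar multiple of the other.
No single scalar k satisfies v₂ = k·v₁ (the ratios of corresponding entries disagree), so v₁ and v₂ are linearly independent.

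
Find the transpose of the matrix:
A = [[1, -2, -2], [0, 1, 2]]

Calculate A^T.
[[1, 0], [-2, 1], [-2, 2]]

The transpose sends entry (i,j) to (j,i); rows become columns.
Row 0 of A: [1, -2, -2] -> column 0 of A^T.
Row 1 of A: [0, 1, 2] -> column 1 of A^T.
A^T = [[1, 0], [-2, 1], [-2, 2]]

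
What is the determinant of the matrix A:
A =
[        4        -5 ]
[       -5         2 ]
det(A) = -17

For a 2×2 matrix [[a, b], [c, d]], det = a*d - b*c.
det(A) = (4)*(2) - (-5)*(-5) = 8 - 25 = -17.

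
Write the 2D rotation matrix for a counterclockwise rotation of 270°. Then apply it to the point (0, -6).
R = [[0, 1], [-1, 0]]; R·(0, -6) = (-6, 0)

Rotation matrix formula: R(θ) = [[cos θ, -sin θ], [sin θ, cos θ]]
For θ = 270°:
cos(270°) = 0
sin(270°) = -1
R = [[0, 1], [-1, 0]]
Apply to (0, -6): [0·0 + (1)·-6, -1·0 + 0·-6] = (-6, 0)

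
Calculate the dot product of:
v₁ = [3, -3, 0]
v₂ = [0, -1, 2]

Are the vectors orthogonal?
3, No

The dot product is the sum of products of corresponding components.
v₁·v₂ = (3)*(0) + (-3)*(-1) + (0)*(2) = 0 + 3 + 0 = 3.
Two vectors are orthogonal iff their dot product is 0; here the dot product is 3, so the vectors are not orthogonal.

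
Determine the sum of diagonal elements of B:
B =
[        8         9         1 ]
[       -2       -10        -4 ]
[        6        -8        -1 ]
tr(B) = 8 - 10 - 1 = -3

The trace of a square matrix is the sum of its diagonal entries.
Diagonal entries of B: B[0][0] = 8, B[1][1] = -10, B[2][2] = -1.
tr(B) = 8 - 10 - 1 = -3.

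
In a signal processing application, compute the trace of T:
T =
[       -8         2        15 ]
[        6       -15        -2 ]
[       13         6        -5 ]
tr(T) = -8 - 15 - 5 = -28

The trace of a square matrix is the sum of its diagonal entries.
Diagonal entries of T: T[0][0] = -8, T[1][1] = -15, T[2][2] = -5.
tr(T) = -8 - 15 - 5 = -28.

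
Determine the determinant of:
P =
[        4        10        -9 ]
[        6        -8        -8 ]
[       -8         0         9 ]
det(P) = 388

Expand along row 0 (cofactor expansion): det(P) = a*(e*i - f*h) - b*(d*i - f*g) + c*(d*h - e*g), where the 3×3 is [[a, b, c], [d, e, f], [g, h, i]].
Minor M_00 = (-8)*(9) - (-8)*(0) = -72 - 0 = -72.
Minor M_01 = (6)*(9) - (-8)*(-8) = 54 - 64 = -10.
Minor M_02 = (6)*(0) - (-8)*(-8) = 0 - 64 = -64.
det(P) = (4)*(-72) - (10)*(-10) + (-9)*(-64) = -288 + 100 + 576 = 388.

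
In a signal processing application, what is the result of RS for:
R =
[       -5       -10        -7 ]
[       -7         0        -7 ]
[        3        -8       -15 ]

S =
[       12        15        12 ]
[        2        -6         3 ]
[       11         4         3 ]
RS =
[     -157       -43      -111 ]
[     -161      -133      -105 ]
[     -145        33       -33 ]

Matrix multiplication: (RS)[i][j] = sum over k of R[i][k] * S[k][j].
  (RS)[0][0] = (-5)*(12) + (-10)*(2) + (-7)*(11) = -157
  (RS)[0][1] = (-5)*(15) + (-10)*(-6) + (-7)*(4) = -43
  (RS)[0][2] = (-5)*(12) + (-10)*(3) + (-7)*(3) = -111
  (RS)[1][0] = (-7)*(12) + (0)*(2) + (-7)*(11) = -161
  (RS)[1][1] = (-7)*(15) + (0)*(-6) + (-7)*(4) = -133
  (RS)[1][2] = (-7)*(12) + (0)*(3) + (-7)*(3) = -105
  (RS)[2][0] = (3)*(12) + (-8)*(2) + (-15)*(11) = -145
  (RS)[2][1] = (3)*(15) + (-8)*(-6) + (-15)*(4) = 33
  (RS)[2][2] = (3)*(12) + (-8)*(3) + (-15)*(3) = -33
RS =
[     -157       -43      -111 ]
[     -161      -133      -105 ]
[     -145        33       -33 ]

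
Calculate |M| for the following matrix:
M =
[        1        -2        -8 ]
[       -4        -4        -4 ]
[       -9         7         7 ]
det(M) = 384

Expand along row 0 (cofactor expansion): det(M) = a*(e*i - f*h) - b*(d*i - f*g) + c*(d*h - e*g), where the 3×3 is [[a, b, c], [d, e, f], [g, h, i]].
Minor M_00 = (-4)*(7) - (-4)*(7) = -28 + 28 = 0.
Minor M_01 = (-4)*(7) - (-4)*(-9) = -28 - 36 = -64.
Minor M_02 = (-4)*(7) - (-4)*(-9) = -28 - 36 = -64.
det(M) = (1)*(0) - (-2)*(-64) + (-8)*(-64) = 0 - 128 + 512 = 384.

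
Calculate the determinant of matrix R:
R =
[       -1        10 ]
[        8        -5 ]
det(R) = -75

For a 2×2 matrix [[a, b], [c, d]], det = a*d - b*c.
det(R) = (-1)*(-5) - (10)*(8) = 5 - 80 = -75.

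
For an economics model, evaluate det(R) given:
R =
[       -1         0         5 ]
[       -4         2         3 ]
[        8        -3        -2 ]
det(R) = -25

Expand along row 0 (cofactor expansion): det(R) = a*(e*i - f*h) - b*(d*i - f*g) + c*(d*h - e*g), where the 3×3 is [[a, b, c], [d, e, f], [g, h, i]].
Minor M_00 = (2)*(-2) - (3)*(-3) = -4 + 9 = 5.
Minor M_01 = (-4)*(-2) - (3)*(8) = 8 - 24 = -16.
Minor M_02 = (-4)*(-3) - (2)*(8) = 12 - 16 = -4.
det(R) = (-1)*(5) - (0)*(-16) + (5)*(-4) = -5 + 0 - 20 = -25.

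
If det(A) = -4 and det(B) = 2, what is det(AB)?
-8

Use the multiplicative property of determinants: det(AB) = det(A)*det(B).
det(AB) = (-4)*(2) = -8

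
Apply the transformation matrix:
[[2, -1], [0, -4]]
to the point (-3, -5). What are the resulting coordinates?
(-1, 20)

Matrix multiplication:
[[2, -1], [0, -4]] × [-3, -5]ᵀ
= [2×-3 + -1×-5, 0×-3 + -4×-5]ᵀ
= [-1.0000, 20.0000]ᵀ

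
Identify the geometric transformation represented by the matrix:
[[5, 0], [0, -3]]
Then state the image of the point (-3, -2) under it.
non-uniform scaling by (5, -3); image of (-3, -2) is (-15, 6)

This is diagonal with distinct entries, so it scales the x-axis by 5 and the y-axis by -3.
The matrix [[5, 0], [0, -3]] represents: non-uniform scaling by (5, -3).
Applying it to (-3, -2): [5·-3 + 0·-2, 0·-3 + -3·-2] = (-15, 6).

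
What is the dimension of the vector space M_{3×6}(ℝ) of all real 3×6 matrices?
Dimension = 18

A real 3×6 matrix is determined by its 3·6 = 18 independent entries.
A standard basis is {E_ij : 1 ≤ i ≤ 3, 1 ≤ j ≤ 6}, where E_ij has a 1 in position (i, j) and 0 elsewhere — there are 18 such matrices, and they are linearly independent and span M_{3×6}(ℝ).
Therefore dim(M_{3×6}(ℝ)) = 18.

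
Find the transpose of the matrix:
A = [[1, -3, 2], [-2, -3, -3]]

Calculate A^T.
[[1, -2], [-3, -3], [2, -3]]

The transpose sends entry (i,j) to (j,i); rows become columns.
Row 0 of A: [1, -3, 2] -> column 0 of A^T.
Row 1 of A: [-2, -3, -3] -> column 1 of A^T.
A^T = [[1, -2], [-3, -3], [2, -3]]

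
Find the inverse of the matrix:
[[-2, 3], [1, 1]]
[[-1/5, 3/5], [1/5, 2/5]]

For [[a,b],[c,d]], inverse = (1/det)·[[d,-b],[-c,a]]
det = -2·1 - 3·1 = -5
Inverse = (1/-5)·[[1, -3], [-1, -2]]
        = [[-1/5, 3/5], [1/5, 2/5]]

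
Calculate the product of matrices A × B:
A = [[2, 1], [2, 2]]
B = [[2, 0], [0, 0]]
[[4, 0], [4, 0]]

Matrix multiplication:
C[0][0] = 2×2 + 1×0 = 4
C[0][1] = 2×0 + 1×0 = 0
C[1][0] = 2×2 + 2×0 = 4
C[1][1] = 2×0 + 2×0 = 0
Result: [[4, 0], [4, 0]]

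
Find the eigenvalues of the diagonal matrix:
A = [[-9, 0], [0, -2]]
λ₁ = -9, λ₂ = -2

The characteristic polynomial of A is det(A - λI) = (-9 - λ)(-2 - λ) = 0.
The roots are λ = -9 and λ = -2, so the eigenvalues are the diagonal entries.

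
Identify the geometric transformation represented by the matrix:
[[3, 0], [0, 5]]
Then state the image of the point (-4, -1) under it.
non-uniform scaling by (3, 5); image of (-4, -1) is (-12, -5)

This is diagonal with distinct entries, so it scales the x-axis by 3 and the y-axis by 5.
The matrix [[3, 0], [0, 5]] represents: non-uniform scaling by (3, 5).
Applying it to (-4, -1): [3·-4 + 0·-1, 0·-4 + 5·-1] = (-12, -5).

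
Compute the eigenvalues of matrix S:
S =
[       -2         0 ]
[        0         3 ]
λ = -2, 3

Solve det(S - λI) = 0. For a 2×2 matrix the characteristic equation is λ² - (trace)λ + det = 0.
trace(S) = a + d = -2 + 3 = 1.
det(S) = a*d - b*c = (-2)*(3) - (0)*(0) = -6 - 0 = -6.
Characteristic equation: λ² - (1)λ + (-6) = 0.
Discriminant = (1)² - 4*(-6) = 1 + 24 = 25.
λ = (1 ± √25) / 2 = (1 ± 5) / 2 = -2, 3.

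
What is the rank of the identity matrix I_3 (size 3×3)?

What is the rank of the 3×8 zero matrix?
rank(I_3) = 3, rank(0) = 0

The identity I_3 has 3 columns that are the standard basis vectors e_1, …, e_3. These are linearly independent, so all 3 columns are pivots and rank(I_3) = 3.
The 3×8 zero matrix has every entry zero, so every row is the zero row and there are no pivots; rank(0) = 0.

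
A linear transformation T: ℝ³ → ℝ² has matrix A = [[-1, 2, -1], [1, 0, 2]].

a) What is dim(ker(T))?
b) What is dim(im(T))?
dim(ker) = 1, dim(im) = 2

The two rows are not scalar multiples of one another (no single k satisfies row 2 = k × row 1), so they are linearly independent.
Thus rank(A) = 2.
dim(im(T)) = rank(A) = 2.
By the rank-nullity theorem applied to T: ℝ³ → ℝ², rank(A) + nullity(A) = 3 (the domain dimension), so dim(ker(T)) = 3 - 2 = 1.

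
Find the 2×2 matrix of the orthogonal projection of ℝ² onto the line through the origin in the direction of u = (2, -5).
[[4/29, -10/29], [-10/29, 25/29]]

The orthogonal projection onto the line spanned by a nonzero vector u = (a, b) has matrix P = (u uᵀ) / (uᵀ u) = (1/(a² + b²)) · [[a², ab], [ab, b²]].
Here u = (2, -5), so a² + b² = 4 + 25 = 29.
P = (1/29) · [[4, -10], [-10, 25]] = [[4/29, -10/29], [-10/29, 25/29]].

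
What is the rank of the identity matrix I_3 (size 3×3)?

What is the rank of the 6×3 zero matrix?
rank(I_3) = 3, rank(0) = 0

The identity I_3 has 3 columns that are the standard basis vectors e_1, …, e_3. These are linearly independent, so all 3 columns are pivots and rank(I_3) = 3.
The 6×3 zero matrix has every entry zero, so every row is the zero row and there are no pivots; rank(0) = 0.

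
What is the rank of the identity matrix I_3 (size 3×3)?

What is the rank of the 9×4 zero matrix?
rank(I_3) = 3, rank(0) = 0

The identity I_3 has 3 columns that are the standard basis vectors e_1, …, e_3. These are linearly independent, so all 3 columns are pivots and rank(I_3) = 3.
The 9×4 zero matrix has every entry zero, so every row is the zero row and there are no pivots; rank(0) = 0.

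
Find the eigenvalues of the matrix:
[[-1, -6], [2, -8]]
λ = -5 and λ = -4

Characteristic equation: det(A - λI) = 0
λ² - (trace)λ + (det) = 0
λ² - (-9)λ + (20) = 0
λ² + 9λ + 20 = 0
Solving: λ = -5, -4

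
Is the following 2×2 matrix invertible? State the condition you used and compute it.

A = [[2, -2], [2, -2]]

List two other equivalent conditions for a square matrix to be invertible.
No, not invertible; det(A) = 0 (two rows are equal, so the rows are linearly dependent). Equivalent conditions (failing for this A): rank(A) < 2; Ax = 0 has non-trivial solutions; 0 is an eigenvalue; the columns are linearly dependent.

To check invertibility, compute det(A).
In this matrix, row 0 and the last row are identical, so one row is a scalar multiple of another and the rows are linearly dependent.
A matrix with linearly dependent rows has det = 0 and is not invertible.
Equivalent failed conditions:
- rank(A) < 2.
- Ax = 0 has non-trivial solutions.
- 0 is an eigenvalue.
- The columns are linearly dependent.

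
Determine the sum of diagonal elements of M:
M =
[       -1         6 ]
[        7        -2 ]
tr(M) = -1 - 2 = -3

The trace of a square matrix is the sum of its diagonal entries.
Diagonal entries of M: M[0][0] = -1, M[1][1] = -2.
tr(M) = -1 - 2 = -3.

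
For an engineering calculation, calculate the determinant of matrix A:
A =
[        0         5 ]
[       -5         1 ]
det(A) = 25

For a 2×2 matrix [[a, b], [c, d]], det = a*d - b*c.
det(A) = (0)*(1) - (5)*(-5) = 0 + 25 = 25.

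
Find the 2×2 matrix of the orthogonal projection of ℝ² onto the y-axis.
[[0, 0], [0, 1]]

The orthogonal projection onto the line spanned by a nonzero vector u = (a, b) has matrix P = (u uᵀ) / (uᵀ u) = (1/(a² + b²)) · [[a², ab], [ab, b²]].
Here u = (0, 1), so a² + b² = 0 + 1 = 1.
P = (1/1) · [[0, 0], [0, 1]] = [[0, 0], [0, 1]].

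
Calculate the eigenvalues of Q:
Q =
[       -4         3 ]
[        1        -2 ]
λ = -5, -1

Solve det(Q - λI) = 0. For a 2×2 matrix the characteristic equation is λ² - (trace)λ + det = 0.
trace(Q) = a + d = -4 - 2 = -6.
det(Q) = a*d - b*c = (-4)*(-2) - (3)*(1) = 8 - 3 = 5.
Characteristic equation: λ² - (-6)λ + (5) = 0.
Discriminant = (-6)² - 4*(5) = 36 - 20 = 16.
λ = (-6 ± √16) / 2 = (-6 ± 4) / 2 = -5, -1.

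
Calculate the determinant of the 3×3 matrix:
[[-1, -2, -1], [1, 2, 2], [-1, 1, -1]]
3

Expansion along first row:
det = -1·det([[2,2],[1,-1]]) - -2·det([[1,2],[-1,-1]]) + -1·det([[1,2],[-1,1]])
    = -1·(2·-1 - 2·1) - -2·(1·-1 - 2·-1) + -1·(1·1 - 2·-1)
    = -1·-4 - -2·1 + -1·3
    = 4 + 2 + -3 = 3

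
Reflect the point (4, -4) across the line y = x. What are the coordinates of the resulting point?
(-4, 4)

Reflection across line y = x: (4, -4) → (-4, 4)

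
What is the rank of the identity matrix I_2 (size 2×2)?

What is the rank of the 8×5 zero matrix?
rank(I_2) = 2, rank(0) = 0

The identity I_2 has 2 columns that are the standard basis vectors e_1, …, e_2. These are linearly independent, so all 2 columns are pivots and rank(I_2) = 2.
The 8×5 zero matrix has every entry zero, so every row is the zero row and there are no pivots; rank(0) = 0.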